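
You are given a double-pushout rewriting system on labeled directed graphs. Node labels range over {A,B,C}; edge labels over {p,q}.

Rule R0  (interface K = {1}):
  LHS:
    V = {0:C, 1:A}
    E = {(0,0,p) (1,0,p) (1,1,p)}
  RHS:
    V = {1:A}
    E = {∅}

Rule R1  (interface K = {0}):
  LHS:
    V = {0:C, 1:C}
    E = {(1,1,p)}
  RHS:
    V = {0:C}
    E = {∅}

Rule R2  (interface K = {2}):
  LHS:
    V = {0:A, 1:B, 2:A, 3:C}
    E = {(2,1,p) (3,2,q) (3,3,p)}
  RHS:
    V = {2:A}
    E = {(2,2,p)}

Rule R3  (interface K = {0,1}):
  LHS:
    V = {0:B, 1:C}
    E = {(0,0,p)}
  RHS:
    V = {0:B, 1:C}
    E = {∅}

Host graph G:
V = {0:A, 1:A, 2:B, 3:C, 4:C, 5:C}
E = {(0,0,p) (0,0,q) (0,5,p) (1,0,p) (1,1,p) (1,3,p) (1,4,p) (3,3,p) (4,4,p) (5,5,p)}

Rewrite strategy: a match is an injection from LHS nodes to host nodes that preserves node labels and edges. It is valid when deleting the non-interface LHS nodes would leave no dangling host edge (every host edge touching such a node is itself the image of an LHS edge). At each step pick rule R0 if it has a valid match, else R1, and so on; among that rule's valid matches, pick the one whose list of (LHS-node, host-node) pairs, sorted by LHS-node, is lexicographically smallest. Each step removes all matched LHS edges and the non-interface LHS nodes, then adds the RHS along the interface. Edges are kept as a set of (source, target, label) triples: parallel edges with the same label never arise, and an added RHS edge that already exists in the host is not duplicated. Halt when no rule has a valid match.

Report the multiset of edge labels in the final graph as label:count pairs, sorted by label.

[0] host  ⇒  6 nodes, 10 edges  {0-p->0 0-q->0 0-p->5 1-p->0 1-p->1 1-p->3 1-p->4 3-p->3 4-p->4 5-p->5}
[1] R0 @ {0↦3, 1↦1}  ⇒  5 nodes, 7 edges  {0-p->0 0-q->0 0-p->5 1-p->0 1-p->4 4-p->4 5-p->5}
[2] R0 @ {0↦5, 1↦0}  ⇒  4 nodes, 4 edges  {0-q->0 1-p->0 1-p->4 4-p->4}
normal form: no rule applies after step 2
NF edges: [(0, 0, 'q'), (1, 0, 'p'), (1, 4, 'p'), (4, 4, 'p')]

Answer: p:3 q:1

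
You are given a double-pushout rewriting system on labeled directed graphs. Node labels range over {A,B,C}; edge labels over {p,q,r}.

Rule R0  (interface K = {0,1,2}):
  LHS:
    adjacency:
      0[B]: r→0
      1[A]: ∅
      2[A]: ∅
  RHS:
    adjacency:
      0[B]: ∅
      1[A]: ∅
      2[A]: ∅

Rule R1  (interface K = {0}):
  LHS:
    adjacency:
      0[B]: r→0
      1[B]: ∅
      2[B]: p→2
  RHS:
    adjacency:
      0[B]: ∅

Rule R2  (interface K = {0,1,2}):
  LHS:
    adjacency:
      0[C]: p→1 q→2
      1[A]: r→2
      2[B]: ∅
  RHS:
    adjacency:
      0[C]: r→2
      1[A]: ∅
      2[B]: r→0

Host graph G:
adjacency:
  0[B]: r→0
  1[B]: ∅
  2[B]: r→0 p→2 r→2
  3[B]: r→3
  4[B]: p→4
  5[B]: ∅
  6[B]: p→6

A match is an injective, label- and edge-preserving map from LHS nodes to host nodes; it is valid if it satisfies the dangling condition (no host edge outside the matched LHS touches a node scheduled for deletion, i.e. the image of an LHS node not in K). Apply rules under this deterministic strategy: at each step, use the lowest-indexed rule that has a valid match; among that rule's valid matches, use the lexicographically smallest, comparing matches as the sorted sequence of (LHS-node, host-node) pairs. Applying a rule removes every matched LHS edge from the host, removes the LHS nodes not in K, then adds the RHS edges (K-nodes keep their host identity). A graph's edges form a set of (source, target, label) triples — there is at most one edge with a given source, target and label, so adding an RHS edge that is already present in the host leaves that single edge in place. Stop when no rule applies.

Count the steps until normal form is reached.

initial: |V|=7 |E|=7  E = 0-r->0 2-r->0 2-p->2 2-r->2 3-r->3 4-p->4 6-p->6
step 1: apply R1 at {0↦0, 1↦1, 2↦4}  → |V|=5 |E|=5  E = 2-r->0 2-p->2 2-r->2 3-r->3 6-p->6
step 2: apply R1 at {0↦2, 1↦5, 2↦6}  → |V|=3 |E|=3  E = 2-r->0 2-p->2 3-r->3
final graph: no rule applies after step 2

Answer: 2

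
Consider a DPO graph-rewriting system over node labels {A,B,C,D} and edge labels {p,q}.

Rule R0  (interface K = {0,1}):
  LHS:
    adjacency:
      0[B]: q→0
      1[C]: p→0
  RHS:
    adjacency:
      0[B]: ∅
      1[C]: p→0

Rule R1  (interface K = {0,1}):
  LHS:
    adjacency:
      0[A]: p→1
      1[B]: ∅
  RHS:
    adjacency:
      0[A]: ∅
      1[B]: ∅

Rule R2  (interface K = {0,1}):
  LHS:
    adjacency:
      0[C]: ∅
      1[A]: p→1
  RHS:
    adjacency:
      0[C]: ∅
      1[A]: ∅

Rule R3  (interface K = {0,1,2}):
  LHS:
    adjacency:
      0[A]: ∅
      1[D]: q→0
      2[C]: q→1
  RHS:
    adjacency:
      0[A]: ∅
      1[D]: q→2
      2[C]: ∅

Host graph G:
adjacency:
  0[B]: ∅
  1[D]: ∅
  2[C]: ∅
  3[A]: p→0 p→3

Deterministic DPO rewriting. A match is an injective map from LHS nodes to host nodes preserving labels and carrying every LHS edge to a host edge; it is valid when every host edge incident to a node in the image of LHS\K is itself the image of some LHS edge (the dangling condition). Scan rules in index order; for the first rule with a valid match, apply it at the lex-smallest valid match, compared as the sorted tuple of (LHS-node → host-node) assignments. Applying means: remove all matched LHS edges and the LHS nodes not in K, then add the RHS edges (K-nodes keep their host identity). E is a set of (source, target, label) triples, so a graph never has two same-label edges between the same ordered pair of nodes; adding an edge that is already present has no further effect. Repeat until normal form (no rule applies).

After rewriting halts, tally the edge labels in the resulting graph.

initial: |V|=4 |E|=2  E = 3-p->0 3-p->3
step 1: apply R1 at {0↦3, 1↦0}  → |V|=4 |E|=1  E = 3-p->3
step 2: apply R2 at {0↦2, 1↦3}  → |V|=4 |E|=0  E = ∅
final graph: no rule applies after step 2
NF edges: []

Answer: (no edges)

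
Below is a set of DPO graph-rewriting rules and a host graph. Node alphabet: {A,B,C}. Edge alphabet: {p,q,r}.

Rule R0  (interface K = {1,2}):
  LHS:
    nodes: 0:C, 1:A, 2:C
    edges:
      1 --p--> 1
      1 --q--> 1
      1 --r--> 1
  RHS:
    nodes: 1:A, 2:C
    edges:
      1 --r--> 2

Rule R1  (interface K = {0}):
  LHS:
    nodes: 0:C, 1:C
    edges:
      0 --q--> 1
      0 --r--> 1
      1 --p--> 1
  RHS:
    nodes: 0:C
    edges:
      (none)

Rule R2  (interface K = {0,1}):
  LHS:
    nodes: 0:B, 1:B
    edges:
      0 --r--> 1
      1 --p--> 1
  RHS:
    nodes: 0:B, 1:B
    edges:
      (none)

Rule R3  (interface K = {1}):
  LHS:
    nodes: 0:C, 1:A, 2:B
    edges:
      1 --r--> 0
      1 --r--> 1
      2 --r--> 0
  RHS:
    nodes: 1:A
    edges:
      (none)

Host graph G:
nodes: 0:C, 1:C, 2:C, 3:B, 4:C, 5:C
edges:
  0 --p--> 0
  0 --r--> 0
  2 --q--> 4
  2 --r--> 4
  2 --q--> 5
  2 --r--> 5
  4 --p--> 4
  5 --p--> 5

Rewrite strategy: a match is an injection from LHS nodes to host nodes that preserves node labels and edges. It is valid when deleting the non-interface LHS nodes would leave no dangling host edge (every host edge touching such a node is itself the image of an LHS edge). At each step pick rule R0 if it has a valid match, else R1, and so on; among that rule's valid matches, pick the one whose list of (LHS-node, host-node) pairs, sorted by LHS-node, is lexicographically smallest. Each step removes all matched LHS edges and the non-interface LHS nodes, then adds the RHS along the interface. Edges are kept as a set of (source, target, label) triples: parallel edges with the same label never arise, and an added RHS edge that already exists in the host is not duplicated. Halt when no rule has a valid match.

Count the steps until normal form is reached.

Answer: 2

Rewrite trace:
[0] host  ⇒  6 nodes, 8 edges  {0-p->0 0-r->0 2-q->4 2-r->4 2-q->5 2-r->5 4-p->4 5-p->5}
[1] R1 @ {0↦2, 1↦4}  ⇒  5 nodes, 5 edges  {0-p->0 0-r->0 2-q->5 2-r->5 5-p->5}
[2] R1 @ {0↦2, 1↦5}  ⇒  4 nodes, 2 edges  {0-p->0 0-r->0}
halt: no rule applies after step 2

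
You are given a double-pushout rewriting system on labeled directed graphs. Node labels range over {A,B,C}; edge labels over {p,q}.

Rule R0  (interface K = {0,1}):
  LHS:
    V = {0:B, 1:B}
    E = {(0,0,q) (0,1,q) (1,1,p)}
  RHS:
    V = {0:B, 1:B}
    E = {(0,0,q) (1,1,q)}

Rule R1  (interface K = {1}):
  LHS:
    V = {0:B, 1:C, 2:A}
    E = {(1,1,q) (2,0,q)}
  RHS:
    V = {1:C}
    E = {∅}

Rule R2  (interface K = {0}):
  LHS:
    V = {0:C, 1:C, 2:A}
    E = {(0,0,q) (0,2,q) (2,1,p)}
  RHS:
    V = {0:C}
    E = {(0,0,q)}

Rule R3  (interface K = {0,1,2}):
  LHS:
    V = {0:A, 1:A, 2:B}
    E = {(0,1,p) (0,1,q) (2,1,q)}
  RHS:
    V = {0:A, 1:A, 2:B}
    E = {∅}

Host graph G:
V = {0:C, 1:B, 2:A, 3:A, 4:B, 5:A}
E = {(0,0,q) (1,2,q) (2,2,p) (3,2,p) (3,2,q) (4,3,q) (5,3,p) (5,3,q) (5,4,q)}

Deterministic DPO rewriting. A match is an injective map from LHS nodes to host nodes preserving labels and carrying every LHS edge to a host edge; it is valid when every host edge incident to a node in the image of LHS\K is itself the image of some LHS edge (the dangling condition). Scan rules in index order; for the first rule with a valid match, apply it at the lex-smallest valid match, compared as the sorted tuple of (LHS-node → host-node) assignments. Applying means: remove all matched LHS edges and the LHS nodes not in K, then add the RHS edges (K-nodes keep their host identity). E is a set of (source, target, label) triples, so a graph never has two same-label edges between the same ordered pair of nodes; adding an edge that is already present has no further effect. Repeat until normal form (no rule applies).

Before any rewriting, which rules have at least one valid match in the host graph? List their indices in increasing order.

Answer: [R3]

Rewrite trace:
R0: no valid match — LHS pattern not found
R1: no valid match — 1 raw match, all fail dangling condition
R2: no valid match — LHS pattern not found
R3: 2 valid matches — {0↦3, 1↦2, 2↦1}, {0↦5, 1↦3, 2↦4}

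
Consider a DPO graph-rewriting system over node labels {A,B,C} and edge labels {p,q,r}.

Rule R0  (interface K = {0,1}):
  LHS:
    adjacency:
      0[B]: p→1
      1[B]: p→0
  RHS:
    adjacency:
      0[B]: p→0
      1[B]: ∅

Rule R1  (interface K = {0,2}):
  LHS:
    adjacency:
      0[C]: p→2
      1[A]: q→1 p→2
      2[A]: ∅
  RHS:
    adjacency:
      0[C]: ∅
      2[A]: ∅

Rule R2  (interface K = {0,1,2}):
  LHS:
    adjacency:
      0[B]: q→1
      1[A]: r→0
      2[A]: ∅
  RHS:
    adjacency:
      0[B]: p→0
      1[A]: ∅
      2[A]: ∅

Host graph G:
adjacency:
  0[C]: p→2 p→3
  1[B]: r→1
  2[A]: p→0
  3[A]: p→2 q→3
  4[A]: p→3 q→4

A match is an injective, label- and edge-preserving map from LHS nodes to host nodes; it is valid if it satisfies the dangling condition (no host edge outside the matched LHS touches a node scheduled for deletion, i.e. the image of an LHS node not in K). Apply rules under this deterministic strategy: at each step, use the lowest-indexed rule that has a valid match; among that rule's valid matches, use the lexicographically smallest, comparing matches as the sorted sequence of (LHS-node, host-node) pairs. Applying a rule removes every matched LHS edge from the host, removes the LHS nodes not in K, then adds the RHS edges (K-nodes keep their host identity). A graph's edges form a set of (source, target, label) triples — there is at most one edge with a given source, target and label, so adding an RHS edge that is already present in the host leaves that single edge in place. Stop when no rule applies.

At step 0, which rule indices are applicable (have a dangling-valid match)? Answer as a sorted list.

Answer: [R1]

Derivation:
R0: no valid match — LHS pattern not found
R1: 1 valid match — {0↦0, 1↦4, 2↦3}
R2: no valid match — LHS pattern not found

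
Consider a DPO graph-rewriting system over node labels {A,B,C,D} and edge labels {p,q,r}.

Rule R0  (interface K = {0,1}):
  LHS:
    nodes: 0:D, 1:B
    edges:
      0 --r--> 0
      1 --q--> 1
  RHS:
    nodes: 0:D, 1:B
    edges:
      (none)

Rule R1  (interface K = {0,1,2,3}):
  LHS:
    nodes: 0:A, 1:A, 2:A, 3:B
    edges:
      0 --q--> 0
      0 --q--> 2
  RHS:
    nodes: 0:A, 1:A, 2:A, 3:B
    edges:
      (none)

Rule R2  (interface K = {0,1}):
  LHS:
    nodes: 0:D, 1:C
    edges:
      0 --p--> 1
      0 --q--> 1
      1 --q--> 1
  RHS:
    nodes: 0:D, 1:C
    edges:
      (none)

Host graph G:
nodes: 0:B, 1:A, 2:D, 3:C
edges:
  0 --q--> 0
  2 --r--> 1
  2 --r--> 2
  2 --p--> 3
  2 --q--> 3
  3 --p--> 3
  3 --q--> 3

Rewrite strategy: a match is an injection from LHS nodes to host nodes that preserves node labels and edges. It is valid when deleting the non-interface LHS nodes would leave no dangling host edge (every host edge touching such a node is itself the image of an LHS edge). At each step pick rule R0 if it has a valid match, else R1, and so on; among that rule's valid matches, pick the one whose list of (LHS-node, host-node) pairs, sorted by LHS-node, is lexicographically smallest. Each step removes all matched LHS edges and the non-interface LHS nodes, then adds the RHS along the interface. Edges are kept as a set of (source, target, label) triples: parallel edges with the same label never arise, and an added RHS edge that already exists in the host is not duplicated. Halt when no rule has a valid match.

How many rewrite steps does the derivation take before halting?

start.  V:4 E:7  edges: 0-q->0 2-r->1 2-r->2 2-p->3 2-q->3 3-p->3 3-q->3
1. fire R0 via {0↦2, 1↦0}  →  V:4 E:5  edges: 2-r->1 2-p->3 2-q->3 3-p->3 3-q->3
2. fire R2 via {0↦2, 1↦3}  →  V:4 E:2  edges: 2-r->1 3-p->3
halt: no rule applies after step 2

Answer: 2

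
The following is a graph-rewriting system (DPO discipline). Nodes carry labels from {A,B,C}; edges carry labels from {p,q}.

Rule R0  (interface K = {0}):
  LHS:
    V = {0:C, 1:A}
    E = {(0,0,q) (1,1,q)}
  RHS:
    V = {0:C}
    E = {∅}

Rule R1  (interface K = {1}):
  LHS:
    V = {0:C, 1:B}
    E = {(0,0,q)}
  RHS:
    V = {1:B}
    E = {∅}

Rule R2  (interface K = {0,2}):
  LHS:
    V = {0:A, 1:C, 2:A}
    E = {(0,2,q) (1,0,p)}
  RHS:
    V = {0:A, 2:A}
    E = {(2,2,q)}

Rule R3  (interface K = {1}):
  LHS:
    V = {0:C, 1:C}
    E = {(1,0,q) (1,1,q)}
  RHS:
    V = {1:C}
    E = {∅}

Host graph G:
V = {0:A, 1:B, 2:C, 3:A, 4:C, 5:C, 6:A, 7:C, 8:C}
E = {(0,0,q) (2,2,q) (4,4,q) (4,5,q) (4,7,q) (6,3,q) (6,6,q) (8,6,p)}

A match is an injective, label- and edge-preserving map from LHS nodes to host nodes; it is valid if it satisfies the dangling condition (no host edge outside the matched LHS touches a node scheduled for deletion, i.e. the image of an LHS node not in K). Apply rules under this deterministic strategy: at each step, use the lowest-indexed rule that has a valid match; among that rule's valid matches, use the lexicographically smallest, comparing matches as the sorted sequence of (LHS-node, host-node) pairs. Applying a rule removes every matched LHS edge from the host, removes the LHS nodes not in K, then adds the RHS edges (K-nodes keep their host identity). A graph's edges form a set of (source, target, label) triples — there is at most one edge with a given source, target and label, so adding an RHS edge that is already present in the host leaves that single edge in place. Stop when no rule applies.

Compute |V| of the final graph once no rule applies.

start.  V:9 E:8  edges: 0-q->0 2-q->2 4-q->4 4-q->5 4-q->7 6-q->3 6-q->6 8-p->6
1. fire R0 via {0↦2, 1↦0}  →  V:8 E:6  edges: 4-q->4 4-q->5 4-q->7 6-q->3 6-q->6 8-p->6
2. fire R2 via {0↦6, 1↦8, 2↦3}  →  V:7 E:5  edges: 3-q->3 4-q->4 4-q->5 4-q->7 6-q->6
3. fire R0 via {0↦4, 1↦3}  →  V:6 E:3  edges: 4-q->5 4-q->7 6-q->6
final graph: no rule applies after step 3
NF nodes: {1:B, 2:C, 4:C, 5:C, 6:A, 7:C}

Answer: 6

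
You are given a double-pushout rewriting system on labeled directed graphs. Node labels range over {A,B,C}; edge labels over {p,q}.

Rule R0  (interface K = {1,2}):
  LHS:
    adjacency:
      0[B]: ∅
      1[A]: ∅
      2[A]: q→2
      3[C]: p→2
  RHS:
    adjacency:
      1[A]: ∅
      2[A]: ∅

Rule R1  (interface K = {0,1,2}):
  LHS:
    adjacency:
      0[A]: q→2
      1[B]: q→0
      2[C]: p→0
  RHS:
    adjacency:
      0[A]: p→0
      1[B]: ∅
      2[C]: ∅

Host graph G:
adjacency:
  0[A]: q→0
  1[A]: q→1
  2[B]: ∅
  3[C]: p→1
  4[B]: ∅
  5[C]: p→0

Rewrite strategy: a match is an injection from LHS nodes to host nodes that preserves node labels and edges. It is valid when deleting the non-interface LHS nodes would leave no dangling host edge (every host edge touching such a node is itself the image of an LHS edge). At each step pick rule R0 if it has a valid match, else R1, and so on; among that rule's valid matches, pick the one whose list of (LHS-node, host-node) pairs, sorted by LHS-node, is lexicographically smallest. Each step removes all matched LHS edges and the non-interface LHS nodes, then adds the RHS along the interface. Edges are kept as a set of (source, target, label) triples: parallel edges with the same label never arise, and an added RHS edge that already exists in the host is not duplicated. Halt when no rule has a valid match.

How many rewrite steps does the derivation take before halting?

Answer: 2

Steps:
start.  V:6 E:4  edges: 0-q->0 1-q->1 3-p->1 5-p->0
1. fire R0 via {0↦2, 1↦0, 2↦1, 3↦3}  →  V:4 E:2  edges: 0-q->0 5-p->0
2. fire R0 via {0↦4, 1↦1, 2↦0, 3↦5}  →  V:2 E:0  edges: ∅
final graph: no rule applies after step 2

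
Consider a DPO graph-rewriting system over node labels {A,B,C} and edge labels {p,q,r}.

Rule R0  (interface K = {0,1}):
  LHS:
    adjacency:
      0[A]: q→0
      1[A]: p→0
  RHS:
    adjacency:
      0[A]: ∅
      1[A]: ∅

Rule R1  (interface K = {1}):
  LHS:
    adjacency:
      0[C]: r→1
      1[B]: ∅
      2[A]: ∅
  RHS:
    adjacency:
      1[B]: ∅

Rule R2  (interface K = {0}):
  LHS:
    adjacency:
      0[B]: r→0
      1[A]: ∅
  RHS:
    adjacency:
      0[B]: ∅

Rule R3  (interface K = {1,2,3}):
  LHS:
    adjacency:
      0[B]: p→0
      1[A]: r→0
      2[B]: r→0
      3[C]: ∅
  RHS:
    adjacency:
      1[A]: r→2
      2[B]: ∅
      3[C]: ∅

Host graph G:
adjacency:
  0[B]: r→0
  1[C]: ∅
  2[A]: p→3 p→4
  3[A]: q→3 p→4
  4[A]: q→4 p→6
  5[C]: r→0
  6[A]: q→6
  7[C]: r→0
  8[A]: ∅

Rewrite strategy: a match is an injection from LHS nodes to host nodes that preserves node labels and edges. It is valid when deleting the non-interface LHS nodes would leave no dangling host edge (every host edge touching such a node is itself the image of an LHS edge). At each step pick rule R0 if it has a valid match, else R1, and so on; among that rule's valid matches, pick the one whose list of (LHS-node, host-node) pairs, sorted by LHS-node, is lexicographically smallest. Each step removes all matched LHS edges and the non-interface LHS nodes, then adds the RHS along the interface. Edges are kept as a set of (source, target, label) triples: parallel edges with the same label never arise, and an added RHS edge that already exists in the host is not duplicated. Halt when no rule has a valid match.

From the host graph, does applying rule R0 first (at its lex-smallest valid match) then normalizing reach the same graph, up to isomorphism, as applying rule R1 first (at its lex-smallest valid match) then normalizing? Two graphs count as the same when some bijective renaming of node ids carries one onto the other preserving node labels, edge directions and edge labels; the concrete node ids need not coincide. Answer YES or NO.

branch R0-first: apply at {0↦3, 1↦2} → |E|=8, then 5 more step(s) → NF |V|=4 |E|=1 V={0:B, 1:C, 3:A, 4:A} E=3-p->4
branch R1-first: apply at {0↦5, 1↦0, 2↦8} → |E|=9, then 5 more step(s) → NF |V|=4 |E|=1 V={0:B, 1:C, 3:A, 4:A} E=3-p->4
graphs isomorphic (equal up to label-preserving node renaming)

Answer: YES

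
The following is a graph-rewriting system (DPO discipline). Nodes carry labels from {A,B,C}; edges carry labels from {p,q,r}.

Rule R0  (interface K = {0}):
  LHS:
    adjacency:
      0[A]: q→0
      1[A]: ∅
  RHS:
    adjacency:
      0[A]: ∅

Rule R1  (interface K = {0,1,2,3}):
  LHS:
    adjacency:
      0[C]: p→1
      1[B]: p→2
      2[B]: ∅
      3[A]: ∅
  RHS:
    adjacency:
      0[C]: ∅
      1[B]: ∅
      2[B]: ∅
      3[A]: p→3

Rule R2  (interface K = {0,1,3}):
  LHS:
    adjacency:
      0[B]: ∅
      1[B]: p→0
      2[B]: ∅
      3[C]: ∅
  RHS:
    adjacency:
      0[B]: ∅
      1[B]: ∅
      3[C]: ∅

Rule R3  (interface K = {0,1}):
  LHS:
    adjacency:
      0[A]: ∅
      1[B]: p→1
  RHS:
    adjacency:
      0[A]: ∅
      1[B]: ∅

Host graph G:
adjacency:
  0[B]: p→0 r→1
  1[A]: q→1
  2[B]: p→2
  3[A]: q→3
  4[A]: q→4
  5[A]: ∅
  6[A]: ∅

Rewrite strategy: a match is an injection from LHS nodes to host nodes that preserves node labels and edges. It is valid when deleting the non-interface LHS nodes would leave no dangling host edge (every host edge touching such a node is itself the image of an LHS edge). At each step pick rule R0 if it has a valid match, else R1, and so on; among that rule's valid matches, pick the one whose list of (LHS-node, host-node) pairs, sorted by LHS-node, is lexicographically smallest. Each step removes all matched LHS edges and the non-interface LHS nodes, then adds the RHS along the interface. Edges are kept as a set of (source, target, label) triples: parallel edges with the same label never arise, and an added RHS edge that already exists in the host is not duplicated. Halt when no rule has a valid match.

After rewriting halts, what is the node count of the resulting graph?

initial: |V|=7 |E|=6  E = 0-p->0 0-r->1 1-q->1 2-p->2 3-q->3 4-q->4
step 1: apply R0 at {0↦1, 1↦5}  → |V|=6 |E|=5  E = 0-p->0 0-r->1 2-p->2 3-q->3 4-q->4
step 2: apply R0 at {0↦3, 1↦6}  → |V|=5 |E|=4  E = 0-p->0 0-r->1 2-p->2 4-q->4
step 3: apply R0 at {0↦4, 1↦3}  → |V|=4 |E|=3  E = 0-p->0 0-r->1 2-p->2
step 4: apply R3 at {0↦1, 1↦0}  → |V|=4 |E|=2  E = 0-r->1 2-p->2
step 5: apply R3 at {0↦1, 1↦2}  → |V|=4 |E|=1  E = 0-r->1
halt: no rule applies after step 5
NF nodes: {0:B, 1:A, 2:B, 4:A}

Answer: 4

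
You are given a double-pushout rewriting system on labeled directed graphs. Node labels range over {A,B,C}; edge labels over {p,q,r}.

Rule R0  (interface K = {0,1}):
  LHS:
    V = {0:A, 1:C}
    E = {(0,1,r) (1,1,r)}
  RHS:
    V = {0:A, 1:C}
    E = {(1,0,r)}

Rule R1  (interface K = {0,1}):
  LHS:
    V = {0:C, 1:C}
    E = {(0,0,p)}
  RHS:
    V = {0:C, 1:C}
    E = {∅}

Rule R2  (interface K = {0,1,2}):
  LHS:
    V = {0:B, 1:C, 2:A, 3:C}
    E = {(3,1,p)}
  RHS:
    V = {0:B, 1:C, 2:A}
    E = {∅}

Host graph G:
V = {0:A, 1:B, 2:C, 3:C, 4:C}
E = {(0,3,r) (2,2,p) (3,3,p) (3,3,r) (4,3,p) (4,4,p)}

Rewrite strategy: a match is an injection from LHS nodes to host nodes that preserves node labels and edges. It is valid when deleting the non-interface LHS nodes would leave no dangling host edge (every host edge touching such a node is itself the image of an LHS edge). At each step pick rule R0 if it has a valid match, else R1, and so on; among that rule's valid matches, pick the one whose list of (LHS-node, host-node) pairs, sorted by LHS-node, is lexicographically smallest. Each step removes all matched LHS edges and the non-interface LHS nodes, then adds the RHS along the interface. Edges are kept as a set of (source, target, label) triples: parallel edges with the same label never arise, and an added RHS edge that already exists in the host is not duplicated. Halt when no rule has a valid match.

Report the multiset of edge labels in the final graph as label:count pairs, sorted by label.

[0] host  ⇒  5 nodes, 6 edges  {0-r->3 2-p->2 3-p->3 3-r->3 4-p->3 4-p->4}
[1] R0 @ {0↦0, 1↦3}  ⇒  5 nodes, 5 edges  {2-p->2 3-r->0 3-p->3 4-p->3 4-p->4}
[2] R1 @ {0↦2, 1↦3}  ⇒  5 nodes, 4 edges  {3-r->0 3-p->3 4-p->3 4-p->4}
[3] R1 @ {0↦3, 1↦2}  ⇒  5 nodes, 3 edges  {3-r->0 4-p->3 4-p->4}
[4] R1 @ {0↦4, 1↦2}  ⇒  5 nodes, 2 edges  {3-r->0 4-p->3}
[5] R2 @ {0↦1, 1↦3, 2↦0, 3↦4}  ⇒  4 nodes, 1 edges  {3-r->0}
normal form: no rule applies after step 5
NF edges: [(3, 0, 'r')]

Answer: r:1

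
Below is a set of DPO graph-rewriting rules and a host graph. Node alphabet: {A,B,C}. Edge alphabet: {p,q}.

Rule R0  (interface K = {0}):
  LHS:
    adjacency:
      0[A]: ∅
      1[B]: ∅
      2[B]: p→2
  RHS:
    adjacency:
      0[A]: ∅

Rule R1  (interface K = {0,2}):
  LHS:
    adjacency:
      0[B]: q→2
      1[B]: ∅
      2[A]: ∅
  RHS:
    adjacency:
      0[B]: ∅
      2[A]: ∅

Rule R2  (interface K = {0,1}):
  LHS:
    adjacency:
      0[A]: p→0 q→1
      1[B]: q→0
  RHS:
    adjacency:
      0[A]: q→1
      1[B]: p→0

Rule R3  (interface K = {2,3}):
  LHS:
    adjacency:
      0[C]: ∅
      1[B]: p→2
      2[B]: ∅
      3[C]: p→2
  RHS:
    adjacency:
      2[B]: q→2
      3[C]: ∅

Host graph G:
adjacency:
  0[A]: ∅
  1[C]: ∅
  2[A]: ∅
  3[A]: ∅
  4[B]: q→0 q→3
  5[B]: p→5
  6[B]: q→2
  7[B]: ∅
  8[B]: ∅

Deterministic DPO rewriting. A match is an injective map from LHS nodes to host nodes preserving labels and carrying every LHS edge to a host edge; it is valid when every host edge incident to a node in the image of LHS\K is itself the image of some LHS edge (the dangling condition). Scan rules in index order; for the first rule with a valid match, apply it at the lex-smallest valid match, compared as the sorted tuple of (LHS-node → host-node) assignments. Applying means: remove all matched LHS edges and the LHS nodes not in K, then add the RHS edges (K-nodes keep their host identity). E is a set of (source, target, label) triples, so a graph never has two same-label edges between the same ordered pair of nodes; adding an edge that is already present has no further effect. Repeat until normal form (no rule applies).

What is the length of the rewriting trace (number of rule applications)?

Answer: 2

Rewrite trace:
[0] host  ⇒  9 nodes, 4 edges  {4-q->0 4-q->3 5-p->5 6-q->2}
[1] R0 @ {0↦0, 1↦7, 2↦5}  ⇒  7 nodes, 3 edges  {4-q->0 4-q->3 6-q->2}
[2] R1 @ {0↦4, 1↦8, 2↦0}  ⇒  6 nodes, 2 edges  {4-q->3 6-q->2}
normal form: no rule applies after step 2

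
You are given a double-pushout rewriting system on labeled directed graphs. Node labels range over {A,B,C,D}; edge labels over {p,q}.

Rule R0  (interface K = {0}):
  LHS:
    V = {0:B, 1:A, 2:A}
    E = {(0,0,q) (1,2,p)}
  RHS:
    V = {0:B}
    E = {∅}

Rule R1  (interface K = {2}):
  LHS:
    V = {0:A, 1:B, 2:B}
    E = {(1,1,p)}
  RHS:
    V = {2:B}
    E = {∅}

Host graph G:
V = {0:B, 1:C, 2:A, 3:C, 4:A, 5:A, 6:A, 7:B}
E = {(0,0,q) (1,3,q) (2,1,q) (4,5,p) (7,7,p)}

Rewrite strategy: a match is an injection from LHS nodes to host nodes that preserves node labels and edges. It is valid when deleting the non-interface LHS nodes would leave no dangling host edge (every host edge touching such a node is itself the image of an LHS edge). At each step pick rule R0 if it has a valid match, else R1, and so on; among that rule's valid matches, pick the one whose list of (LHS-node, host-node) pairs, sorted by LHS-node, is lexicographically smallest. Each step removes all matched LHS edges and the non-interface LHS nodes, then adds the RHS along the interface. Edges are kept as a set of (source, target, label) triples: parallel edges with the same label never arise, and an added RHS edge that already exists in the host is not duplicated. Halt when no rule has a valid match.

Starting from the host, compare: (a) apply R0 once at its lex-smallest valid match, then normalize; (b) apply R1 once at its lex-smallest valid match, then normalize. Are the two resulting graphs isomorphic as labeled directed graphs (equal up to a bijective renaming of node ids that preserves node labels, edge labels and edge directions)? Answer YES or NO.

branch R0-first: apply at {0↦0, 1↦4, 2↦5} → |E|=3, then 1 more step(s) → NF |V|=4 |E|=2 V={0:B, 1:C, 2:A, 3:C} E=1-q->3 2-q->1
branch R1-first: apply at {0↦6, 1↦7, 2↦0} → |E|=4, then 1 more step(s) → NF |V|=4 |E|=2 V={0:B, 1:C, 2:A, 3:C} E=1-q->3 2-q->1
graphs isomorphic (equal up to label-preserving node renaming)

Answer: YES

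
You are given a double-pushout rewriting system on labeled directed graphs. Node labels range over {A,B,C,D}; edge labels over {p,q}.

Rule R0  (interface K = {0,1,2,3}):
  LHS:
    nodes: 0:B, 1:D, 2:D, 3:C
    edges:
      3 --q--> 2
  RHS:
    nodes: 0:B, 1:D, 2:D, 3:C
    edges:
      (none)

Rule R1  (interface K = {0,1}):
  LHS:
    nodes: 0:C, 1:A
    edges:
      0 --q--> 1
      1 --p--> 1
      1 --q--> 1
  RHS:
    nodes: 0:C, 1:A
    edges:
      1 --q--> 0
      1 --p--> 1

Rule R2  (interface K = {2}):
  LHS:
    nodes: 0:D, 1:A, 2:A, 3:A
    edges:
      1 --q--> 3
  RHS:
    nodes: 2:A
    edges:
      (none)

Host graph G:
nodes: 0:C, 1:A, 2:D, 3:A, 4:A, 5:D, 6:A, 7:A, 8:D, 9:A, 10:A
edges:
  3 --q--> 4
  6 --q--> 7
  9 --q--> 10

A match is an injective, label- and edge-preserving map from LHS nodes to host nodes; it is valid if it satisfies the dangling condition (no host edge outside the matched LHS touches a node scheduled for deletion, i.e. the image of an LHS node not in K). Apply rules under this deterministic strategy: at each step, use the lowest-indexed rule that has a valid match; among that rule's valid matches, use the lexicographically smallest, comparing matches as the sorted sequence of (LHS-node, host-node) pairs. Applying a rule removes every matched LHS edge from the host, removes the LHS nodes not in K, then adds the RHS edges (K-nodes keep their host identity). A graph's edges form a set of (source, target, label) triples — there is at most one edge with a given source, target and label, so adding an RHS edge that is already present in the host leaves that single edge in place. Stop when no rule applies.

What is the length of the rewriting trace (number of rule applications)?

[0] host  ⇒  11 nodes, 3 edges  {3-q->4 6-q->7 9-q->10}
[1] R2 @ {0↦2, 1↦3, 2↦1, 3↦4}  ⇒  8 nodes, 2 edges  {6-q->7 9-q->10}
[2] R2 @ {0↦5, 1↦6, 2↦1, 3↦7}  ⇒  5 nodes, 1 edges  {9-q->10}
[3] R2 @ {0↦8, 1↦9, 2↦1, 3↦10}  ⇒  2 nodes, 0 edges  {∅}
halt: no rule applies after step 3

Answer: 3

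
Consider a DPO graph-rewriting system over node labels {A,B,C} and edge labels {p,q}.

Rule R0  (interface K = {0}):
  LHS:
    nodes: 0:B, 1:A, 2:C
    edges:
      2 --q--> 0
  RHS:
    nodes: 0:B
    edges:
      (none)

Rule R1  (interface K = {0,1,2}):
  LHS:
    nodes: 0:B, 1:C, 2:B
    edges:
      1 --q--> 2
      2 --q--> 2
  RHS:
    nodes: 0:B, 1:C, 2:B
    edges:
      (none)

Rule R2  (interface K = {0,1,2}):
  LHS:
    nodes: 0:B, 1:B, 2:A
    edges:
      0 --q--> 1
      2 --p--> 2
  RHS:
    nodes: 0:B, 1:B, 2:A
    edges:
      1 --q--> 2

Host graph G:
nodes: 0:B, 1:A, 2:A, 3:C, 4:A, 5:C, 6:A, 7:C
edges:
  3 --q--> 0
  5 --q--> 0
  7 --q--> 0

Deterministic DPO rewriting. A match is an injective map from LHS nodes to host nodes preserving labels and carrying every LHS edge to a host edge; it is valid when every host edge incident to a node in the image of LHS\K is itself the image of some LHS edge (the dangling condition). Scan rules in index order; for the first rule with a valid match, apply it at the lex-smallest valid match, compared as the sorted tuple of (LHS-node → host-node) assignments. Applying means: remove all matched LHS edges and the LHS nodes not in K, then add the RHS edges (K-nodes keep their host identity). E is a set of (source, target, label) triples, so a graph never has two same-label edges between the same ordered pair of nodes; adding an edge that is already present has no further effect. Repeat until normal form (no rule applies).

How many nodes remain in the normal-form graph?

initial: |V|=8 |E|=3  E = 3-q->0 5-q->0 7-q->0
step 1: apply R0 at {0↦0, 1↦1, 2↦3}  → |V|=6 |E|=2  E = 5-q->0 7-q->0
step 2: apply R0 at {0↦0, 1↦2, 2↦5}  → |V|=4 |E|=1  E = 7-q->0
step 3: apply R0 at {0↦0, 1↦4, 2↦7}  → |V|=2 |E|=0  E = ∅
final graph: no rule applies after step 3
NF nodes: {0:B, 6:A}

Answer: 2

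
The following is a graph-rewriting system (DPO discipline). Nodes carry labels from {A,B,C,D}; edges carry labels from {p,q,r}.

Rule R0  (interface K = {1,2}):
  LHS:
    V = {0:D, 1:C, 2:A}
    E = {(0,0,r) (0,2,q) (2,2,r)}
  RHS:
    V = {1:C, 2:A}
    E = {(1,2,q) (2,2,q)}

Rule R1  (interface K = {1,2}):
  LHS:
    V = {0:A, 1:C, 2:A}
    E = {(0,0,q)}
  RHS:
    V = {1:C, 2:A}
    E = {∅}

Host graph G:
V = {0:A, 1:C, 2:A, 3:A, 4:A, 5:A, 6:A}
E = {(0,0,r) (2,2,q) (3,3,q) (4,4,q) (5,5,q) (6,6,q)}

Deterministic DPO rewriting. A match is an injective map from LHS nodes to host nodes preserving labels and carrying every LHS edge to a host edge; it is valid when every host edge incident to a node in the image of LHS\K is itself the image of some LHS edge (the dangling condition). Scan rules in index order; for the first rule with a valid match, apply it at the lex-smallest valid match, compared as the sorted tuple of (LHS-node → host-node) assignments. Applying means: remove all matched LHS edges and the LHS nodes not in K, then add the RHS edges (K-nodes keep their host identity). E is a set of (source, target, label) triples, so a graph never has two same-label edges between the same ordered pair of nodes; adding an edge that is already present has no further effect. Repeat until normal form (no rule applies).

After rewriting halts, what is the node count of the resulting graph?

Answer: 2

Derivation:
start.  V:7 E:6  edges: 0-r->0 2-q->2 3-q->3 4-q->4 5-q->5 6-q->6
1. fire R1 via {0↦2, 1↦1, 2↦0}  →  V:6 E:5  edges: 0-r->0 3-q->3 4-q->4 5-q->5 6-q->6
2. fire R1 via {0↦3, 1↦1, 2↦0}  →  V:5 E:4  edges: 0-r->0 4-q->4 5-q->5 6-q->6
3. fire R1 via {0↦4, 1↦1, 2↦0}  →  V:4 E:3  edges: 0-r->0 5-q->5 6-q->6
4. fire R1 via {0↦5, 1↦1, 2↦0}  →  V:3 E:2  edges: 0-r->0 6-q->6
5. fire R1 via {0↦6, 1↦1, 2↦0}  →  V:2 E:1  edges: 0-r->0
normal form: no rule applies after step 5
NF nodes: {0:A, 1:C}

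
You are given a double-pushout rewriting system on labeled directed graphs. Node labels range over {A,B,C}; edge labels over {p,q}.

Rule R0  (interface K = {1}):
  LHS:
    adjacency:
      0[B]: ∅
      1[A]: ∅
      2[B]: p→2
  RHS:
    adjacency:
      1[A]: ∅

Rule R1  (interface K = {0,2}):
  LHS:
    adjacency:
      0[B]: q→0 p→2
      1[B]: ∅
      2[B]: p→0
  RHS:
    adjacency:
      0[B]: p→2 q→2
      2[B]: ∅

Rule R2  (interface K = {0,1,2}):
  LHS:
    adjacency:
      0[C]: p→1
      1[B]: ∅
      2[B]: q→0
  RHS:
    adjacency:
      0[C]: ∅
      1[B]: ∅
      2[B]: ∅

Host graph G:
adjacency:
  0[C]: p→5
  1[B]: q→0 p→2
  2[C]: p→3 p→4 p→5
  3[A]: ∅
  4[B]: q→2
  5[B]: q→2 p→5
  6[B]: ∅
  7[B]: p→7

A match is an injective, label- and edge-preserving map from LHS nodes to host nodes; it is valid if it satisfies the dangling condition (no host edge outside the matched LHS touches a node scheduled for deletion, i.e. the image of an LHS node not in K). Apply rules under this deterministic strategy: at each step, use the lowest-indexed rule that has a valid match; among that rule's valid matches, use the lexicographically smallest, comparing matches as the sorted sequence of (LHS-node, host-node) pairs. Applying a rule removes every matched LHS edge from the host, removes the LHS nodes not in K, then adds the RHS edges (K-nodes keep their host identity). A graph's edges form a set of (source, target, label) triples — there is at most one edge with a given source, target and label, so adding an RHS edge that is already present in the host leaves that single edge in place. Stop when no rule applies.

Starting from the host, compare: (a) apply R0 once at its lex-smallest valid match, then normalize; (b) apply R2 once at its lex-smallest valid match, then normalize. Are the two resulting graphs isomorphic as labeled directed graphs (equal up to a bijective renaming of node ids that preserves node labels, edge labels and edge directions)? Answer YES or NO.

branch R0-first: apply at {0↦6, 1↦3, 2↦7} → |E|=9, then 4 more step(s) → NF |V|=4 |E|=2 V={0:C, 1:B, 2:C, 3:A} E=1-p->2 2-p->3
branch R2-first: apply at {0↦0, 1↦5, 2↦1} → |E|=8, then 4 more step(s) → NF |V|=4 |E|=2 V={0:C, 1:B, 2:C, 3:A} E=1-p->2 2-p->3
graphs isomorphic (equal up to label-preserving node renaming)

Answer: YES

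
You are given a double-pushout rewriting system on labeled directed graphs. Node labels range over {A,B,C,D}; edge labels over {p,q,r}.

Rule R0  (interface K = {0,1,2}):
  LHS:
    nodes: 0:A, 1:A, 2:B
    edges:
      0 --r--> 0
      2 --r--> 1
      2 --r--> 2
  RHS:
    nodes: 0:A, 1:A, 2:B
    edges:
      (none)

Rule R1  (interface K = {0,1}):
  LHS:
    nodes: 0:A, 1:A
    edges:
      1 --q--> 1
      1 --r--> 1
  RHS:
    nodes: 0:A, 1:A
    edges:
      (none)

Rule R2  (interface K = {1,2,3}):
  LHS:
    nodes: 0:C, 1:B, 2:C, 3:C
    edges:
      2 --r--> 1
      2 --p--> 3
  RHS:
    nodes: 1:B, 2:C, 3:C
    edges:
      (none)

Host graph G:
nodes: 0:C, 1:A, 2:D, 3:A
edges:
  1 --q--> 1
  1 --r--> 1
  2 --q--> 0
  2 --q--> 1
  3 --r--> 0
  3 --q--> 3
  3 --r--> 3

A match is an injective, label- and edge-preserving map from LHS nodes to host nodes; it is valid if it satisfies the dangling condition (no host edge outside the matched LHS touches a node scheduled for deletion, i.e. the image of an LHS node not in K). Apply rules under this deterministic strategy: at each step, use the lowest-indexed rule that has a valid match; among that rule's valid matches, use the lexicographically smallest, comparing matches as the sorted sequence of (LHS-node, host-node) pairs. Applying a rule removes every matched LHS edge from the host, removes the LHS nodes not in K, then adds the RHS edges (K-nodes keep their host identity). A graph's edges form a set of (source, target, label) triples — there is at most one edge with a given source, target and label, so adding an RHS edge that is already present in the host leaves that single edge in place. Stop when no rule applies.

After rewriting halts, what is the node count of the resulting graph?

[0] host  ⇒  4 nodes, 7 edges  {1-q->1 1-r->1 2-q->0 2-q->1 3-r->0 3-q->3 3-r->3}
[1] R1 @ {0↦1, 1↦3}  ⇒  4 nodes, 5 edges  {1-q->1 1-r->1 2-q->0 2-q->1 3-r->0}
[2] R1 @ {0↦3, 1↦1}  ⇒  4 nodes, 3 edges  {2-q->0 2-q->1 3-r->0}
halt: no rule applies after step 2
NF nodes: {0:C, 1:A, 2:D, 3:A}

Answer: 4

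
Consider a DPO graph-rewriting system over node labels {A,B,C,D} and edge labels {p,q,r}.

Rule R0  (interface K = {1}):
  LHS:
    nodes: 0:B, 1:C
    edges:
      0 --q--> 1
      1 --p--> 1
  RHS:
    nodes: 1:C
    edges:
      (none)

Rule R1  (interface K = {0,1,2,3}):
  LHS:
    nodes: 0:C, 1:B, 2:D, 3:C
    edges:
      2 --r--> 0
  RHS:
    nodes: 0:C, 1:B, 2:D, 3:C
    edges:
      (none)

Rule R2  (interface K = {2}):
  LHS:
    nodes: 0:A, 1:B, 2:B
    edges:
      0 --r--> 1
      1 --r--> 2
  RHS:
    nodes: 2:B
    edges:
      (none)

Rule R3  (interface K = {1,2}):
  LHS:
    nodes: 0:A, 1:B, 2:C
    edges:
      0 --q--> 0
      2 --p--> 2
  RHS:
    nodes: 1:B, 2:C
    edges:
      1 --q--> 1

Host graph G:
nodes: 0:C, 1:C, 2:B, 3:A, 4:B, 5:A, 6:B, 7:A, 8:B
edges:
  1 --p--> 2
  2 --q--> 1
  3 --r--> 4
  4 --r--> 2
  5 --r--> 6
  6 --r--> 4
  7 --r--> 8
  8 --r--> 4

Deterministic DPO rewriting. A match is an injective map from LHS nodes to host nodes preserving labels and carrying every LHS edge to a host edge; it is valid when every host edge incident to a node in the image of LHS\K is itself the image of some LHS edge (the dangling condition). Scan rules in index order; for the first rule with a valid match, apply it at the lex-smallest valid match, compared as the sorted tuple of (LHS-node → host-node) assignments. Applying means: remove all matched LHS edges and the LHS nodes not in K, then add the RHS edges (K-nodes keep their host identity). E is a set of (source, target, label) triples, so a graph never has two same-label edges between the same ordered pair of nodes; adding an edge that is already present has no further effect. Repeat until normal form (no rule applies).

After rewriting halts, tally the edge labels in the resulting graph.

[0] host  ⇒  9 nodes, 8 edges  {1-p->2 2-q->1 3-r->4 4-r->2 5-r->6 6-r->4 7-r->8 8-r->4}
[1] R2 @ {0↦5, 1↦6, 2↦4}  ⇒  7 nodes, 6 edges  {1-p->2 2-q->1 3-r->4 4-r->2 7-r->8 8-r->4}
[2] R2 @ {0↦7, 1↦8, 2↦4}  ⇒  5 nodes, 4 edges  {1-p->2 2-q->1 3-r->4 4-r->2}
[3] R2 @ {0↦3, 1↦4, 2↦2}  ⇒  3 nodes, 2 edges  {1-p->2 2-q->1}
halt: no rule applies after step 3
NF edges: [(1, 2, 'p'), (2, 1, 'q')]

Answer: p:1 q:1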